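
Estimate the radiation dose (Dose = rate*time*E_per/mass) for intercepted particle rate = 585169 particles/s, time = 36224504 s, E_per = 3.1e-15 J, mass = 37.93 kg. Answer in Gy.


Total energy deposited = rate * time * E_per
  = 585169 * 36224504 * 3.1e-15 = 0.06571212 J
Dose = E_total / mass = 0.06571212 / 37.93
Dose = 0.001732458 Gy

0.0017 Gy


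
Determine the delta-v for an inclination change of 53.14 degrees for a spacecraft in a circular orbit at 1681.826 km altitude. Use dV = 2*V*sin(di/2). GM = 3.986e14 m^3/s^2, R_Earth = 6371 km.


r = 8052.8260 km = 8.052826e+06 m
V = sqrt(mu/r) = 7035.4923 m/s
di = 53.14 deg = 0.927468 rad
dV = 2*V*sin(di/2) = 2*7035.4923*sin(0.463734)
dV = 6293.8226 m/s = 6.2938 km/s

6.2938 km/s


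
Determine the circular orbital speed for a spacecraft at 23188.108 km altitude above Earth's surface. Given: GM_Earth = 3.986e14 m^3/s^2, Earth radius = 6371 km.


r = R_E + alt = 6371.0 + 23188.108 = 29559.1080 km = 2.9559108e+07 m
v = sqrt(mu/r) = sqrt(3.986e14 / 2.9559108e+07) = 3672.1717 m/s = 3.6722 km/s

3.6722 km/s


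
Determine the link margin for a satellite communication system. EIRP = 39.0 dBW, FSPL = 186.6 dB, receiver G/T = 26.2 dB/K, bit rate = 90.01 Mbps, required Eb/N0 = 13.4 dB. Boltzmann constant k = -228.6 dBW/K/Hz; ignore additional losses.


C/N0 = EIRP - FSPL + G/T - k = 39.0 - 186.6 + 26.2 - (-228.6)
C/N0 = 107.2000 dB-Hz
R_b = 90.01 Mbps = 9.001e+07 bps -> 10*log10(R_b) = 79.5429 dB-Hz
Eb/N0 = C/N0 - 10*log10(R_b) = 107.2000 - 79.5429 = 27.6571 dB
Margin = Eb/N0 - Eb/N0_req = 27.6571 - 13.4 = 14.2571 dB (link closes)

14.2571 dB


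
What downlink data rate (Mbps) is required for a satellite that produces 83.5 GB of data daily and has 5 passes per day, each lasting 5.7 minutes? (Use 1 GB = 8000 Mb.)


total contact time = 5 * 5.7 * 60 = 1710.0000 s
data = 83.5 GB = 668000.0000 Mb
rate = 668000.0000 / 1710.0000 = 390.6433 Mbps

390.6433 Mbps


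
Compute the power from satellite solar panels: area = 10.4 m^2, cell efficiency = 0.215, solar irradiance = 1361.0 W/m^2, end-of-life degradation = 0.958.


P = area * eta * S * degradation
P = 10.4 * 0.215 * 1361.0 * 0.958
P = 2915.3818 W

2915.3818 W


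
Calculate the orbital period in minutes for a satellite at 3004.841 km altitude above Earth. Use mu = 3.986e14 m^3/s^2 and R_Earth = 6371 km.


r = 9375.8410 km = 9.375841e+06 m
T = 2*pi*sqrt(r^3/mu) = 2*pi*sqrt(8.2419638e+20 / 3.986e14)
T = 9034.9670 s = 150.5828 min

150.5828 minutes


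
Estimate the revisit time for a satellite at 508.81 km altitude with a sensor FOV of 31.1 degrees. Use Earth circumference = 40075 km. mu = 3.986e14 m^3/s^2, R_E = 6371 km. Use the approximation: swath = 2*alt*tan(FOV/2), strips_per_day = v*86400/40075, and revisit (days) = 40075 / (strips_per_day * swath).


swath = 2*508.81*tan(0.2713987) = 283.1676 km
v = sqrt(mu/r) = 7611.6783 m/s = 7.6117 km/s
strips/day = v*86400/40075 = 7.6117*86400/40075 = 16.4105
coverage/day = strips * swath = 16.4105 * 283.1676 = 4646.9089 km
revisit = 40075 / 4646.9089 = 8.6240 days

8.6240 days


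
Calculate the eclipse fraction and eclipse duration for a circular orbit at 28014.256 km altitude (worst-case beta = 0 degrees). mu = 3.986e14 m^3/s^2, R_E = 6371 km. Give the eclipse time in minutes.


r = 34385.2560 km
T = 1057.5925 min
Eclipse fraction = arcsin(R_E/r)/pi = arcsin(6371.0000/34385.2560)/pi
= arcsin(0.1852829)/pi = 0.05932015
Eclipse duration = 0.05932015 * 1057.5925 = 62.7365 min

62.7365 minutes


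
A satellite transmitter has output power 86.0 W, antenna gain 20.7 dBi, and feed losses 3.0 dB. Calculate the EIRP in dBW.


Pt = 86.0 W = 19.3450 dBW
EIRP = Pt_dBW + Gt - losses = 19.3450 + 20.7 - 3.0 = 37.0450 dBW

37.0450 dBW


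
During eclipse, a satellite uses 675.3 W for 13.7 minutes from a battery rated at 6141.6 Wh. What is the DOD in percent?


E_used = P * t / 60 = 675.3 * 13.7 / 60 = 154.1935 Wh
DOD = E_used / E_total * 100 = 154.1935 / 6141.6 * 100
DOD = 2.5106 %

2.5106 %


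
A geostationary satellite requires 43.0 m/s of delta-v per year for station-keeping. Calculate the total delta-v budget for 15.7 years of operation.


dV = rate * years = 43.0 * 15.7
dV = 675.1000 m/s

675.1000 m/s


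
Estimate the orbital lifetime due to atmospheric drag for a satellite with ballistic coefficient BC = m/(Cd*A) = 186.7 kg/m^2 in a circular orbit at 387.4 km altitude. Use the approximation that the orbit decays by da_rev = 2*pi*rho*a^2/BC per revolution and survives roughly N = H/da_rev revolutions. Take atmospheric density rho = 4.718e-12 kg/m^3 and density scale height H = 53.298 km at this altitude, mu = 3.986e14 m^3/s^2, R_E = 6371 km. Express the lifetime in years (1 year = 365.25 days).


a = R_E + alt = 6758.4000 km = 6.7584e+06 m
da_rev = 2*pi*rho*a^2/BC = 2*pi*4.718e-12*(6.7584e+06)^2/186.7 = 7.252392 m per revolution
N = H/da_rev = 53298.0000 m / 7.252392 m = 7349.0236 revolutions
P = 2*pi*sqrt(a^3/mu) = 5529.3879 s
lifetime = N*P = 7349.0236 * 5529.3879 = 4.0635602e+07 s = 470.3195 days
years = 470.3195 / 365.25 = 1.2877 years

1.2877 years


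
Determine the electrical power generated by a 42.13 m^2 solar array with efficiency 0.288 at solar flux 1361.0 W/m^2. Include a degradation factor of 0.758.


P = area * eta * S * degradation
P = 42.13 * 0.288 * 1361.0 * 0.758
P = 12517.3178 W

12517.3178 W


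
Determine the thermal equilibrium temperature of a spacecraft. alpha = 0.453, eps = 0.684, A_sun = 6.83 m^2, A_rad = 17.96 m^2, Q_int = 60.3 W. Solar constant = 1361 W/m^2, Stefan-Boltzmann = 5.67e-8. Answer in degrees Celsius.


Numerator = alpha*S*A_sun + Q_int = 0.453*1361*6.83 + 60.3 = 4271.2204 W
Denominator = eps*sigma*A_rad = 0.684*5.67e-8*17.96 = 6.9653909e-07 W/K^4
T^4 = 6.1320613e+09 K^4
T = 279.8347 K = 6.6847 C

6.6847 degrees Celsius


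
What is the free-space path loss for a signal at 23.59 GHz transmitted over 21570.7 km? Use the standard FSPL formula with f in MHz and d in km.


f = 23.59 GHz = 23590.0000 MHz
d = 21570.7 km
FSPL = 32.44 + 20*log10(23590.0000) + 20*log10(21570.7)
FSPL = 32.44 + 87.4546 + 86.6773
FSPL = 206.5718 dB

206.5718 dB


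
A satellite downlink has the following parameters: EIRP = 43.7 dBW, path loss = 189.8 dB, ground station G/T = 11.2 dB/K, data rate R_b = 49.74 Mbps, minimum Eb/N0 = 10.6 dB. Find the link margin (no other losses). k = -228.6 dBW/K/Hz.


C/N0 = EIRP - FSPL + G/T - k = 43.7 - 189.8 + 11.2 - (-228.6)
C/N0 = 93.7000 dB-Hz
R_b = 49.74 Mbps = 4.974e+07 bps -> 10*log10(R_b) = 76.9671 dB-Hz
Eb/N0 = C/N0 - 10*log10(R_b) = 93.7000 - 76.9671 = 16.7329 dB
Margin = Eb/N0 - Eb/N0_req = 16.7329 - 10.6 = 6.1329 dB (link closes)

6.1329 dB


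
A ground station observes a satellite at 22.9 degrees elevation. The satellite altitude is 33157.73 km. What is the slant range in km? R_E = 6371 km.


h = 33157.73 km, el = 22.9 deg
d = -R_E*sin(el) + sqrt((R_E*sin(el))^2 + 2*R_E*h + h^2)
d = -6371.0000*sin(0.3996804) + sqrt((6371.0000*0.389124)^2 + 2*6371.0000*33157.73 + 33157.73^2)
d = 36611.5147 km

36611.5147 km


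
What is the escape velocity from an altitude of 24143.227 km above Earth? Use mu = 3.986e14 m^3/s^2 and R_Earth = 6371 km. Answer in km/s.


r = 6371.0 + 24143.227 = 30514.2270 km = 3.0514227e+07 m
v_esc = sqrt(2*mu/r) = sqrt(2*3.986e14 / 3.0514227e+07)
v_esc = 5111.3128 m/s = 5.1113 km/s

5.1113 km/s


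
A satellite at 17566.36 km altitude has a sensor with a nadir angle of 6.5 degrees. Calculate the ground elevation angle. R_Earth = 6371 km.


r = R_E + alt = 23937.3600 km
Law of sines in the satellite / Earth-center / ground-point triangle:
  sin(nadir)/R_E = sin(90 + el)/r  =>  cos(el) = (r/R_E)*sin(nadir)
cos(el) = (23937.3600 / 6371.0000) * sin(6.5 deg) = 0.4253314
el = arccos(0.4253314) = 64.8284 deg
(Earth-central angle = 90 - nadir - el = 18.6716 deg)

64.8284 degrees


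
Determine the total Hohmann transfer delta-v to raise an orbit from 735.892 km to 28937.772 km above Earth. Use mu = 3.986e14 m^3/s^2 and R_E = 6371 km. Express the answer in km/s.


r1 = 7106.8920 km = 7.106892e+06 m
r2 = 35308.7720 km = 3.5308772e+07 m
dv1 = sqrt(mu/r1)*(sqrt(2*r2/(r1+r2)) - 1) = 2174.1365 m/s
dv2 = sqrt(mu/r2)*(1 - sqrt(2*r1/(r1+r2))) = 1414.9101 m/s
total dv = |dv1| + |dv2| = 2174.1365 + 1414.9101 = 3589.0466 m/s = 3.5890 km/s

3.5890 km/s


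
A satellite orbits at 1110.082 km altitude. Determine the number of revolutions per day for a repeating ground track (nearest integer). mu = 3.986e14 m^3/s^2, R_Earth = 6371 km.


r = 7.481082e+06 m
T = 2*pi*sqrt(r^3/mu) = 6439.5845 s = 107.3264 min
revs/day = 1440 / 107.3264 = 13.4170
Rounded: 13 revolutions per day

13 revolutions per day


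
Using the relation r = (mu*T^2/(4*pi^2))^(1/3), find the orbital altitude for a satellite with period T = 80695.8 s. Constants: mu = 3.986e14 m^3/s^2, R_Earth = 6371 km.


T = 80695.8 s
r = (mu*T^2/(4*pi^2))^(1/3) = (3.986e14 * 80695.8^2 / (4*pi^2))^(1/3)
r = 4.0360804e+07 m = 40360.8038 km
alt = r - R_E = 40360.8038 - 6371 = 33989.8038 km

33989.8038 km


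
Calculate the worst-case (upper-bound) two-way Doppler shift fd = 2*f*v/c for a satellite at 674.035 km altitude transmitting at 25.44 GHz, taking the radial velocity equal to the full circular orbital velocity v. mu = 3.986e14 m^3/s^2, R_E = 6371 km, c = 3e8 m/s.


r = 7.045035e+06 m
v = sqrt(mu/r) = 7521.8916 m/s (worst-case radial velocity)
f = 25.44 GHz = 2.544e+10 Hz
fd = 2*f*v/c = 2*2.544e+10*7521.8916/3.0e+08
fd = 1.2757128e+06 Hz

1.2757e+06 Hz


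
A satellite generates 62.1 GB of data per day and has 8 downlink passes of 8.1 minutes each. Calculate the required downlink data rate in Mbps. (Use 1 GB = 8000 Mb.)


total contact time = 8 * 8.1 * 60 = 3888.0000 s
data = 62.1 GB = 496800.0000 Mb
rate = 496800.0000 / 3888.0000 = 127.7778 Mbps

127.7778 Mbps


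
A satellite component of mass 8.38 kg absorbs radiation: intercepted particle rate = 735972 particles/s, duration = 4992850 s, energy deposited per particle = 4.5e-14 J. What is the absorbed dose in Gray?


Total energy deposited = rate * time * E_per
  = 735972 * 4992850 * 4.5e-14 = 0.1653569 J
Dose = E_total / mass = 0.1653569 / 8.38
Dose = 0.01973233 Gy

0.0197 Gy


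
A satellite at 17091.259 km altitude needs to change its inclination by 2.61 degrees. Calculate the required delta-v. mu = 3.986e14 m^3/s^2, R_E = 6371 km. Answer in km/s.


r = 23462.2590 km = 2.3462259e+07 m
V = sqrt(mu/r) = 4121.7698 m/s
di = 2.61 deg = 0.04555309 rad
dV = 2*V*sin(di/2) = 2*4121.7698*sin(0.02277655)
dV = 187.7431 m/s = 0.1877431 km/s

0.1877 km/s


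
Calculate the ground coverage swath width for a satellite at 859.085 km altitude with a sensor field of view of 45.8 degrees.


FOV = 45.8 deg = 0.7993608 rad
swath = 2 * alt * tan(FOV/2) = 2 * 859.085 * tan(0.3996804)
swath = 2 * 859.085 * 0.4224165
swath = 725.7834 km

725.7834 km


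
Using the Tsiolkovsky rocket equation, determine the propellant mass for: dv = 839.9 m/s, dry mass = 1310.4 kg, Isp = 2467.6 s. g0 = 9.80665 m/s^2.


ve = Isp * g0 = 2467.6 * 9.80665 = 24198.889540 m/s
mass ratio = exp(dv/ve) = exp(839.9/24198.889540) = 1.03531756
m_prop = m_dry * (mr - 1) = 1310.4 * (1.03531756 - 1)
m_prop = 46.2801 kg

46.2801 kg


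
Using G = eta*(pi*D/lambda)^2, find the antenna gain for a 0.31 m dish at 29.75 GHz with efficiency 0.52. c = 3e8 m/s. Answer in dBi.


lambda = c/f = 3e8 / 2.975e+10 = 0.01008403 m
G = eta*(pi*D/lambda)^2 = 0.52*(pi*0.31/0.01008403)^2
G = 4850.1806 (linear)
G = 10*log10(4850.1806) = 36.8576 dBi

36.8576 dBi


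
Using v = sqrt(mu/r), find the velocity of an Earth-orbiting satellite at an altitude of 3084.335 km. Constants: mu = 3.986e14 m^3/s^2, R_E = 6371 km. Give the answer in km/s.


r = R_E + alt = 6371.0 + 3084.335 = 9455.3350 km = 9.455335e+06 m
v = sqrt(mu/r) = sqrt(3.986e14 / 9.455335e+06) = 6492.7725 m/s = 6.4928 km/s

6.4928 km/s


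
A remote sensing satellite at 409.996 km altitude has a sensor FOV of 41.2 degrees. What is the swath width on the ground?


FOV = 41.2 deg = 0.7190757 rad
swath = 2 * alt * tan(FOV/2) = 2 * 409.996 * tan(0.3595378)
swath = 2 * 409.996 * 0.3758753
swath = 308.2147 km

308.2147 km


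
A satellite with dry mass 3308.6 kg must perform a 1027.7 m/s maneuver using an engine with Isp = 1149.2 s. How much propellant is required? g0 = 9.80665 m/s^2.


ve = Isp * g0 = 1149.2 * 9.80665 = 11269.802180 m/s
mass ratio = exp(dv/ve) = exp(1027.7/11269.802180) = 1.09547778
m_prop = m_dry * (mr - 1) = 3308.6 * (1.09547778 - 1)
m_prop = 315.8978 kg

315.8978 kg


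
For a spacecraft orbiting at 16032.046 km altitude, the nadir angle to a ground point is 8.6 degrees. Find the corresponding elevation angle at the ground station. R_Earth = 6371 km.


r = R_E + alt = 22403.0460 km
Law of sines in the satellite / Earth-center / ground-point triangle:
  sin(nadir)/R_E = sin(90 + el)/r  =>  cos(el) = (r/R_E)*sin(nadir)
cos(el) = (22403.0460 / 6371.0000) * sin(8.6 deg) = 0.5258275
el = arccos(0.5258275) = 58.2760 deg
(Earth-central angle = 90 - nadir - el = 23.1240 deg)

58.2760 degrees


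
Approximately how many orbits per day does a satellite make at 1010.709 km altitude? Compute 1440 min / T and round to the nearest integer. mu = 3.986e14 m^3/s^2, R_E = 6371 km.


r = 7.381709e+06 m
T = 2*pi*sqrt(r^3/mu) = 6311.7037 s = 105.1951 min
revs/day = 1440 / 105.1951 = 13.6889
Rounded: 14 revolutions per day

14 revolutions per day


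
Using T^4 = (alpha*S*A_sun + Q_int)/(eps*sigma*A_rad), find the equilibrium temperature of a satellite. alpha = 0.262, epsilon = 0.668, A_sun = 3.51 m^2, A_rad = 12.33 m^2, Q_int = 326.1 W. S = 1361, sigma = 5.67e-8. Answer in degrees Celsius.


Numerator = alpha*S*A_sun + Q_int = 0.262*1361*3.51 + 326.1 = 1577.7028 W
Denominator = eps*sigma*A_rad = 0.668*5.67e-8*12.33 = 4.6700615e-07 W/K^4
T^4 = 3.3783342e+09 K^4
T = 241.0880 K = -32.0620 C

-32.0620 degrees Celsius


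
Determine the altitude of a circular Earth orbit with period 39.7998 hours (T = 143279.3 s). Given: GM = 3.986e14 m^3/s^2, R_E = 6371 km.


T = 143279.3 s
r = (mu*T^2/(4*pi^2))^(1/3) = (3.986e14 * 143279.3^2 / (4*pi^2))^(1/3)
r = 5.9180889e+07 m = 59180.8893 km
alt = r - R_E = 59180.8893 - 6371 = 52809.8893 km

52809.8893 km


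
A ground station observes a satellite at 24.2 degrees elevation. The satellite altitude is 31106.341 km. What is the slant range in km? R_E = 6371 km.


h = 31106.341 km, el = 24.2 deg
d = -R_E*sin(el) + sqrt((R_E*sin(el))^2 + 2*R_E*h + h^2)
d = -6371.0000*sin(0.4223697) + sqrt((6371.0000*0.409923)^2 + 2*6371.0000*31106.341 + 31106.341^2)
d = 34412.4537 km

34412.4537 km


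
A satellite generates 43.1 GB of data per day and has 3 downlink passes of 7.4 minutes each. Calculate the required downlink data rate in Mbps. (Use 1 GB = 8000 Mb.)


total contact time = 3 * 7.4 * 60 = 1332.0000 s
data = 43.1 GB = 344800.0000 Mb
rate = 344800.0000 / 1332.0000 = 258.8589 Mbps

258.8589 Mbps


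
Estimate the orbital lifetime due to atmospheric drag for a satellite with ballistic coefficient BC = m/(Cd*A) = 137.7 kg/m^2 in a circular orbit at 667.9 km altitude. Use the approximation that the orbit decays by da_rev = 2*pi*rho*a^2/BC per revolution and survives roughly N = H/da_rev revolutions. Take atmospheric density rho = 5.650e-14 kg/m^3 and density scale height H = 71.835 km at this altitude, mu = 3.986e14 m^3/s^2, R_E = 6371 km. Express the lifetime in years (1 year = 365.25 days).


a = R_E + alt = 7038.9000 km = 7.0389e+06 m
da_rev = 2*pi*rho*a^2/BC = 2*pi*5.650e-14*(7.0389e+06)^2/137.7 = 0.127733251 m per revolution
N = H/da_rev = 71835.0000 m / 0.127733251 m = 562382.9293 revolutions
P = 2*pi*sqrt(a^3/mu) = 5877.1722 s
lifetime = N*P = 562382.9293 * 5877.1722 = 3.3052213e+09 s = 38254.8762 days
years = 38254.8762 / 365.25 = 104.7361 years

104.7361 years


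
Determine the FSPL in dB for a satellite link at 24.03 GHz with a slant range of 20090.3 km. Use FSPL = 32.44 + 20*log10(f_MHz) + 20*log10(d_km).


f = 24.03 GHz = 24030.0000 MHz
d = 20090.3 km
FSPL = 32.44 + 20*log10(24030.0000) + 20*log10(20090.3)
FSPL = 32.44 + 87.6151 + 86.0597
FSPL = 206.1148 dB

206.1148 dB


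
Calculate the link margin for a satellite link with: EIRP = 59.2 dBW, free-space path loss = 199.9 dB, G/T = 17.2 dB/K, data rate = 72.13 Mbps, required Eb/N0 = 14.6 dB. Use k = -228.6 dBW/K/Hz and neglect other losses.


C/N0 = EIRP - FSPL + G/T - k = 59.2 - 199.9 + 17.2 - (-228.6)
C/N0 = 105.1000 dB-Hz
R_b = 72.13 Mbps = 7.213e+07 bps -> 10*log10(R_b) = 78.5812 dB-Hz
Eb/N0 = C/N0 - 10*log10(R_b) = 105.1000 - 78.5812 = 26.5188 dB
Margin = Eb/N0 - Eb/N0_req = 26.5188 - 14.6 = 11.9188 dB (link closes)

11.9188 dB


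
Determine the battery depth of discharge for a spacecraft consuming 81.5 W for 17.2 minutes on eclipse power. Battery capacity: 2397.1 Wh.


E_used = P * t / 60 = 81.5 * 17.2 / 60 = 23.3633 Wh
DOD = E_used / E_total * 100 = 23.3633 / 2397.1 * 100
DOD = 0.9746499 %

0.9746 %


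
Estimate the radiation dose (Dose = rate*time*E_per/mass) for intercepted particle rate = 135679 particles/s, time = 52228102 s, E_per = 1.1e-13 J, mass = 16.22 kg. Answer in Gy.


Total energy deposited = rate * time * E_per
  = 135679 * 52228102 * 1.1e-13 = 0.7794882 J
Dose = E_total / mass = 0.7794882 / 16.22
Dose = 0.04805723 Gy

0.0481 Gy


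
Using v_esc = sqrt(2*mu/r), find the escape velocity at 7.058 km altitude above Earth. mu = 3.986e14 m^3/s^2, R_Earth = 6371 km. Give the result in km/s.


r = 6371.0 + 7.058 = 6378.0580 km = 6.378058e+06 m
v_esc = sqrt(2*mu/r) = sqrt(2*3.986e14 / 6.378058e+06)
v_esc = 11179.9385 m/s = 11.1799 km/s

11.1799 km/s


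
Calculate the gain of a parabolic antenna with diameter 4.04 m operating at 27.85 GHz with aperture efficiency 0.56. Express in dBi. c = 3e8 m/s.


lambda = c/f = 3e8 / 2.785e+10 = 0.01077199 m
G = eta*(pi*D/lambda)^2 = 0.56*(pi*4.04/0.01077199)^2
G = 777424.8029 (linear)
G = 10*log10(777424.8029) = 58.9066 dBi

58.9066 dBi


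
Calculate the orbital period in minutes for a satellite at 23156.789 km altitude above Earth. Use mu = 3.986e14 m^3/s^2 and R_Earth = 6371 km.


r = 29527.7890 km = 2.9527789e+07 m
T = 2*pi*sqrt(r^3/mu) = 2*pi*sqrt(2.5744993e+22 / 3.986e14)
T = 50496.0741 s = 841.6012 min

841.6012 minutes


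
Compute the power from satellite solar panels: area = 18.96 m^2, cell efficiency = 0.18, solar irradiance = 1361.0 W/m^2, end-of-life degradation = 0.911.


P = area * eta * S * degradation
P = 18.96 * 0.18 * 1361.0 * 0.911
P = 4231.4317 W

4231.4317 W


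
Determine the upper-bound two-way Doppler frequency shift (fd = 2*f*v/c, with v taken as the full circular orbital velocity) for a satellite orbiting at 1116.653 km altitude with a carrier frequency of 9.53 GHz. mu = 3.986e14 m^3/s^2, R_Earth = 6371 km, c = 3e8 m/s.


r = 7.487653e+06 m
v = sqrt(mu/r) = 7296.1842 m/s (worst-case radial velocity)
f = 9.53 GHz = 9.53e+09 Hz
fd = 2*f*v/c = 2*9.53e+09*7296.1842/3.0e+08
fd = 463550.9057 Hz

463550.9057 Hz


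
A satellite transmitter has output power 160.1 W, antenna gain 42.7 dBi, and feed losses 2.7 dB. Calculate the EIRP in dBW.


Pt = 160.1 W = 22.0439 dBW
EIRP = Pt_dBW + Gt - losses = 22.0439 + 42.7 - 2.7 = 62.0439 dBW

62.0439 dBW


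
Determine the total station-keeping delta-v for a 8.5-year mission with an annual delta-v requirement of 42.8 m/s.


dV = rate * years = 42.8 * 8.5
dV = 363.8000 m/s

363.8000 m/s


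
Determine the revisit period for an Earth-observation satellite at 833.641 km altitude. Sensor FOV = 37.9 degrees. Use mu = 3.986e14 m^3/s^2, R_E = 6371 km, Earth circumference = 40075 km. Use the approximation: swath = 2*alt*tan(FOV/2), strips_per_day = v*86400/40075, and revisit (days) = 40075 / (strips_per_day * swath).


swath = 2*833.641*tan(0.3307399) = 572.4642 km
v = sqrt(mu/r) = 7438.1079 m/s = 7.4381 km/s
strips/day = v*86400/40075 = 7.4381*86400/40075 = 16.0362
coverage/day = strips * swath = 16.0362 * 572.4642 = 9180.1768 km
revisit = 40075 / 9180.1768 = 4.3654 days

4.3654 days


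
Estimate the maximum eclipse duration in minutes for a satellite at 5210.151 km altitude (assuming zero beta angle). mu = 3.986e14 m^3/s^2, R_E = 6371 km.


r = 11581.1510 km
T = 206.7224 min
Eclipse fraction = arcsin(R_E/r)/pi = arcsin(6371.0000/11581.1510)/pi
= arcsin(0.550118)/pi = 0.1854173
Eclipse duration = 0.1854173 * 206.7224 = 38.3299 min

38.3299 minutes


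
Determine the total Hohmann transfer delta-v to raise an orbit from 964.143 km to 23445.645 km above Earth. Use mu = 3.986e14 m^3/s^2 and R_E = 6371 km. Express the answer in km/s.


r1 = 7335.1430 km = 7.335143e+06 m
r2 = 29816.6450 km = 2.9816645e+07 m
dv1 = sqrt(mu/r1)*(sqrt(2*r2/(r1+r2)) - 1) = 1967.7539 m/s
dv2 = sqrt(mu/r2)*(1 - sqrt(2*r1/(r1+r2))) = 1358.7088 m/s
total dv = |dv1| + |dv2| = 1967.7539 + 1358.7088 = 3326.4627 m/s = 3.3265 km/s

3.3265 km/s


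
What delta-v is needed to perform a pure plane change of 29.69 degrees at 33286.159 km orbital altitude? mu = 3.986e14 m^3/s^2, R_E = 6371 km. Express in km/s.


r = 39657.1590 km = 3.9657159e+07 m
V = sqrt(mu/r) = 3170.3547 m/s
di = 29.69 deg = 0.5181883 rad
dV = 2*V*sin(di/2) = 2*3170.3547*sin(0.2590941)
dV = 1624.5216 m/s = 1.6245 km/s

1.6245 km/s


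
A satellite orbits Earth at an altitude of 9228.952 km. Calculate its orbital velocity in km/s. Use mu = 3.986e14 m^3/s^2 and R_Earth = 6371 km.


r = R_E + alt = 6371.0 + 9228.952 = 15599.9520 km = 1.5599952e+07 m
v = sqrt(mu/r) = sqrt(3.986e14 / 1.5599952e+07) = 5054.8354 m/s = 5.0548 km/s

5.0548 km/s


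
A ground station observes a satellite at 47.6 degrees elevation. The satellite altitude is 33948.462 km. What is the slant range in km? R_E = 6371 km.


h = 33948.462 km, el = 47.6 deg
d = -R_E*sin(el) + sqrt((R_E*sin(el))^2 + 2*R_E*h + h^2)
d = -6371.0000*sin(0.8307767) + sqrt((6371.0000*0.7384553)^2 + 2*6371.0000*33948.462 + 33948.462^2)
d = 35385.2445 km

35385.2445 km


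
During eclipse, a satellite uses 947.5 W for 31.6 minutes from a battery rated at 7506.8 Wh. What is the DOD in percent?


E_used = P * t / 60 = 947.5 * 31.6 / 60 = 499.0167 Wh
DOD = E_used / E_total * 100 = 499.0167 / 7506.8 * 100
DOD = 6.6475 %

6.6475 %


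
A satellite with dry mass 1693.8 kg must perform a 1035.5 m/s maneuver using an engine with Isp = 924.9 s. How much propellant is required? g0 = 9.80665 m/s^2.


ve = Isp * g0 = 924.9 * 9.80665 = 9070.170585 m/s
mass ratio = exp(dv/ve) = exp(1035.5/9070.170585) = 1.12093756
m_prop = m_dry * (mr - 1) = 1693.8 * (1.12093756 - 1)
m_prop = 204.8440 kg

204.8440 kg


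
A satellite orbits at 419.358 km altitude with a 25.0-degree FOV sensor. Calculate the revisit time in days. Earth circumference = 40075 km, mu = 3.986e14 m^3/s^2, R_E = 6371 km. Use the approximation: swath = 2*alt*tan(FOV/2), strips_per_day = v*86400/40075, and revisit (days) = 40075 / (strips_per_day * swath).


swath = 2*419.358*tan(0.2181662) = 185.9389 km
v = sqrt(mu/r) = 7661.6500 m/s = 7.6617 km/s
strips/day = v*86400/40075 = 7.6617*86400/40075 = 16.5182
coverage/day = strips * swath = 16.5182 * 185.9389 = 3071.3739 km
revisit = 40075 / 3071.3739 = 13.0479 days

13.0479 days


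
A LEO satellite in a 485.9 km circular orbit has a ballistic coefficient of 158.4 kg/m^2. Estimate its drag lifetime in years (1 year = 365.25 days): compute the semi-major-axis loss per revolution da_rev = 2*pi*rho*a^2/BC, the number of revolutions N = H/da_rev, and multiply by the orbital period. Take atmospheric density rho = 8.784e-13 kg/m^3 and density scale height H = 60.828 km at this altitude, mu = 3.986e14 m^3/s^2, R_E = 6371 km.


a = R_E + alt = 6856.9000 km = 6.8569e+06 m
da_rev = 2*pi*rho*a^2/BC = 2*pi*8.784e-13*(6.8569e+06)^2/158.4 = 1.638222 m per revolution
N = H/da_rev = 60828.0000 m / 1.638222 m = 37130.5077 revolutions
P = 2*pi*sqrt(a^3/mu) = 5650.7090 s
lifetime = N*P = 37130.5077 * 5650.7090 = 2.098137e+08 s = 2428.3992 days
years = 2428.3992 / 365.25 = 6.6486 years

6.6486 years


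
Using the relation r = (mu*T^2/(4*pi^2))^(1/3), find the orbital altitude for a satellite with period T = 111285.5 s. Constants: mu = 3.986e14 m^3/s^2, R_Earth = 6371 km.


T = 111285.5 s
r = (mu*T^2/(4*pi^2))^(1/3) = (3.986e14 * 111285.5^2 / (4*pi^2))^(1/3)
r = 5.0005554e+07 m = 50005.5537 km
alt = r - R_E = 50005.5537 - 6371 = 43634.5537 km

43634.5537 km


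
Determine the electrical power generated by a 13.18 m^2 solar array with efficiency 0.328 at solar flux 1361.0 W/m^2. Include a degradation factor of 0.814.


P = area * eta * S * degradation
P = 13.18 * 0.328 * 1361.0 * 0.814
P = 4789.2972 W

4789.2972 W


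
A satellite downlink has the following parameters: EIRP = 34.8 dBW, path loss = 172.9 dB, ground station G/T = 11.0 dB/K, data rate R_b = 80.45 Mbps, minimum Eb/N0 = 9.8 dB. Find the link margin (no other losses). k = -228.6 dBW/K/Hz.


C/N0 = EIRP - FSPL + G/T - k = 34.8 - 172.9 + 11.0 - (-228.6)
C/N0 = 101.5000 dB-Hz
R_b = 80.45 Mbps = 8.045e+07 bps -> 10*log10(R_b) = 79.0553 dB-Hz
Eb/N0 = C/N0 - 10*log10(R_b) = 101.5000 - 79.0553 = 22.4447 dB
Margin = Eb/N0 - Eb/N0_req = 22.4447 - 9.8 = 12.6447 dB (link closes)

12.6447 dB


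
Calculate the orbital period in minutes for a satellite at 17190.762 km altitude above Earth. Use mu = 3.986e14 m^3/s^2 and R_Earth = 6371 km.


r = 23561.7620 km = 2.3561762e+07 m
T = 2*pi*sqrt(r^3/mu) = 2*pi*sqrt(1.3080468e+22 / 3.986e14)
T = 35993.3996 s = 599.8900 min

599.8900 minutes


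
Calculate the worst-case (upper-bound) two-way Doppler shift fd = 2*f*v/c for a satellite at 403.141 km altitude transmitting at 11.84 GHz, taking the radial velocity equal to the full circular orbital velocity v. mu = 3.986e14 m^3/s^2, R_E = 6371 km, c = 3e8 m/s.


r = 6.774141e+06 m
v = sqrt(mu/r) = 7670.8154 m/s (worst-case radial velocity)
f = 11.84 GHz = 1.184e+10 Hz
fd = 2*f*v/c = 2*1.184e+10*7670.8154/3.0e+08
fd = 605483.0285 Hz

605483.0285 Hz


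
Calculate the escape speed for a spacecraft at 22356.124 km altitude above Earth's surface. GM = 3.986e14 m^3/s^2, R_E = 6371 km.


r = 6371.0 + 22356.124 = 28727.1240 km = 2.8727124e+07 m
v_esc = sqrt(2*mu/r) = sqrt(2*3.986e14 / 2.8727124e+07)
v_esc = 5267.9006 m/s = 5.2679 km/s

5.2679 km/s


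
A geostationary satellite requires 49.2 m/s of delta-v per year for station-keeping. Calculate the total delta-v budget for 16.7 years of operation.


dV = rate * years = 49.2 * 16.7
dV = 821.6400 m/s

821.6400 m/s


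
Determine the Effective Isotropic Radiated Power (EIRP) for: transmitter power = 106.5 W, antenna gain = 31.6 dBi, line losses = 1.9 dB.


Pt = 106.5 W = 20.2735 dBW
EIRP = Pt_dBW + Gt - losses = 20.2735 + 31.6 - 1.9 = 49.9735 dBW

49.9735 dBW


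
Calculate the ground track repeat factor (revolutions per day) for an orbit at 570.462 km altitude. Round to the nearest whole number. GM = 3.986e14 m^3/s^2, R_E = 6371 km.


r = 6.941462e+06 m
T = 2*pi*sqrt(r^3/mu) = 5755.5608 s = 95.9260 min
revs/day = 1440 / 95.9260 = 15.0116
Rounded: 15 revolutions per day

15 revolutions per day


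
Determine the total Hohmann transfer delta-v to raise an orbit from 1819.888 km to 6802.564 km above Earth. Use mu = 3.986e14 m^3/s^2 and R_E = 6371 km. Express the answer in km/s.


r1 = 8190.8880 km = 8.190888e+06 m
r2 = 13173.5640 km = 1.3173564e+07 m
dv1 = sqrt(mu/r1)*(sqrt(2*r2/(r1+r2)) - 1) = 770.8813 m/s
dv2 = sqrt(mu/r2)*(1 - sqrt(2*r1/(r1+r2))) = 683.9655 m/s
total dv = |dv1| + |dv2| = 770.8813 + 683.9655 = 1454.8468 m/s = 1.4548 km/s

1.4548 km/s


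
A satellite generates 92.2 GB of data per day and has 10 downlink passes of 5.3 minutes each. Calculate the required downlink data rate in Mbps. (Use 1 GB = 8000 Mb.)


total contact time = 10 * 5.3 * 60 = 3180.0000 s
data = 92.2 GB = 737600.0000 Mb
rate = 737600.0000 / 3180.0000 = 231.9497 Mbps

231.9497 Mbps


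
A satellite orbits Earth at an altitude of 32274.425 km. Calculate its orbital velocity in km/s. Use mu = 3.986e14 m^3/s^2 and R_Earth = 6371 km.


r = R_E + alt = 6371.0 + 32274.425 = 38645.4250 km = 3.8645425e+07 m
v = sqrt(mu/r) = sqrt(3.986e14 / 3.8645425e+07) = 3211.5863 m/s = 3.2116 km/s

3.2116 km/s


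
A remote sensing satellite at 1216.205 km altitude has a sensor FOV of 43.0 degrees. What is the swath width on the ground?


FOV = 43.0 deg = 0.7504916 rad
swath = 2 * alt * tan(FOV/2) = 2 * 1216.205 * tan(0.3752458)
swath = 2 * 1216.205 * 0.3939105
swath = 958.1518 km

958.1518 km


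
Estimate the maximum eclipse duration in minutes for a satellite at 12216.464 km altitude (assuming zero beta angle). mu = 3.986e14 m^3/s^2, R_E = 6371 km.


r = 18587.4640 km
T = 420.3298 min
Eclipse fraction = arcsin(R_E/r)/pi = arcsin(6371.0000/18587.4640)/pi
= arcsin(0.3427579)/pi = 0.1113611
Eclipse duration = 0.1113611 * 420.3298 = 46.8084 min

46.8084 minutes


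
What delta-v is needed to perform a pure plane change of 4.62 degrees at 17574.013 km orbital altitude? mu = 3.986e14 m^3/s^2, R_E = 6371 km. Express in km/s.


r = 23945.0130 km = 2.3945013e+07 m
V = sqrt(mu/r) = 4080.0089 m/s
di = 4.62 deg = 0.08063421 rad
dV = 2*V*sin(di/2) = 2*4080.0089*sin(0.04031711)
dV = 328.8992 m/s = 0.3288992 km/s

0.3289 km/s


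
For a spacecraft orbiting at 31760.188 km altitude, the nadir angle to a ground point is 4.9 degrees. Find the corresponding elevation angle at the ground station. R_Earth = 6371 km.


r = R_E + alt = 38131.1880 km
Law of sines in the satellite / Earth-center / ground-point triangle:
  sin(nadir)/R_E = sin(90 + el)/r  =>  cos(el) = (r/R_E)*sin(nadir)
cos(el) = (38131.1880 / 6371.0000) * sin(4.9 deg) = 0.5112304
el = arccos(0.5112304) = 59.2542 deg
(Earth-central angle = 90 - nadir - el = 25.8458 deg)

59.2542 degrees


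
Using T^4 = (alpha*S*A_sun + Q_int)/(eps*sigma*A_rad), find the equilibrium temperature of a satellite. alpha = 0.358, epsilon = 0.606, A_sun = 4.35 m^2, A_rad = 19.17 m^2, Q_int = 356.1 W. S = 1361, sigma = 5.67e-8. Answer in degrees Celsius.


Numerator = alpha*S*A_sun + Q_int = 0.358*1361*4.35 + 356.1 = 2475.5853 W
Denominator = eps*sigma*A_rad = 0.606*5.67e-8*19.17 = 6.5868503e-07 W/K^4
T^4 = 3.7583749e+09 K^4
T = 247.5996 K = -25.5504 C

-25.5504 degrees Celsius


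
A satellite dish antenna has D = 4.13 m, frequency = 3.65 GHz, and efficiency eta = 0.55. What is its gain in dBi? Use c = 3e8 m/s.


lambda = c/f = 3e8 / 3.65e+09 = 0.08219178 m
G = eta*(pi*D/lambda)^2 = 0.55*(pi*4.13/0.08219178)^2
G = 13705.8432 (linear)
G = 10*log10(13705.8432) = 41.3691 dBi

41.3691 dBi


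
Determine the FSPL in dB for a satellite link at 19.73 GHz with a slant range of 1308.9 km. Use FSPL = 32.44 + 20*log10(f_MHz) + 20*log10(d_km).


f = 19.73 GHz = 19730.0000 MHz
d = 1308.9 km
FSPL = 32.44 + 20*log10(19730.0000) + 20*log10(1308.9)
FSPL = 32.44 + 85.9025 + 62.3381
FSPL = 180.6807 dB

180.6807 dB


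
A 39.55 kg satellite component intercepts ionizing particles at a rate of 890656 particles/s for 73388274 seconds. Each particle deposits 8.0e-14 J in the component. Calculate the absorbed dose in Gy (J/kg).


Total energy deposited = rate * time * E_per
  = 890656 * 73388274 * 8.0e-14 = 5.2291 J
Dose = E_total / mass = 5.2291 / 39.55
Dose = 0.1322148 Gy

0.1322 Gy


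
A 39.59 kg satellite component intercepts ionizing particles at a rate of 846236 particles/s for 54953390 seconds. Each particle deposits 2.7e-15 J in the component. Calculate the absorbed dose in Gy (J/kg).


Total energy deposited = rate * time * E_per
  = 846236 * 54953390 * 2.7e-15 = 0.1255595 J
Dose = E_total / mass = 0.1255595 / 39.59
Dose = 0.003171497 Gy

0.0032 Gy


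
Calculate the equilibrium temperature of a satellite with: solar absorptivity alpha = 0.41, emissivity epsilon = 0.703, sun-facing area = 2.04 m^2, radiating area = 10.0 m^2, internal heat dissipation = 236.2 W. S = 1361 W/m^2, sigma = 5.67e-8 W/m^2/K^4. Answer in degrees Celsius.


Numerator = alpha*S*A_sun + Q_int = 0.41*1361*2.04 + 236.2 = 1374.5404 W
Denominator = eps*sigma*A_rad = 0.703*5.67e-8*10.0 = 3.98601e-07 W/K^4
T^4 = 3.4484118e+09 K^4
T = 242.3287 K = -30.8213 C

-30.8213 degrees Celsius


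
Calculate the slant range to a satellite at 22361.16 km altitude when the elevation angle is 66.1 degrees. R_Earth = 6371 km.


h = 22361.16 km, el = 66.1 deg
d = -R_E*sin(el) + sqrt((R_E*sin(el))^2 + 2*R_E*h + h^2)
d = -6371.0000*sin(1.1537) + sqrt((6371.0000*0.914254)^2 + 2*6371.0000*22361.16 + 22361.16^2)
d = 22791.2739 km

22791.2739 km


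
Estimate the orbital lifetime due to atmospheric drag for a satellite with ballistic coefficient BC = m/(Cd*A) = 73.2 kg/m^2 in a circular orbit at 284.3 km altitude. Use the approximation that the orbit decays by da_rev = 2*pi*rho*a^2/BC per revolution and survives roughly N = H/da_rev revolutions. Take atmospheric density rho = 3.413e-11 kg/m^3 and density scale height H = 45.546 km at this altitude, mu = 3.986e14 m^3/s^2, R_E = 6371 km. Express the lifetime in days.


a = R_E + alt = 6655.3000 km = 6.6553e+06 m
da_rev = 2*pi*rho*a^2/BC = 2*pi*3.413e-11*(6.6553e+06)^2/73.2 = 129.759854 m per revolution
N = H/da_rev = 45546.0000 m / 129.759854 m = 351.0022 revolutions
P = 2*pi*sqrt(a^3/mu) = 5403.3447 s
lifetime = N*P = 351.0022 * 5403.3447 = 1.8965861e+06 s = 21.9512 days

21.9512 days


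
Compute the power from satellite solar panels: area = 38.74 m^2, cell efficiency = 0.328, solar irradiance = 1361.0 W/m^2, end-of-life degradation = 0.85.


P = area * eta * S * degradation
P = 38.74 * 0.328 * 1361.0 * 0.85
P = 14699.7690 W

14699.7690 W


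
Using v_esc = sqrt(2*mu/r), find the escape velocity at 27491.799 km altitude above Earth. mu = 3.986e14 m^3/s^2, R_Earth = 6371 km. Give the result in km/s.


r = 6371.0 + 27491.799 = 33862.7990 km = 3.3862799e+07 m
v_esc = sqrt(2*mu/r) = sqrt(2*3.986e14 / 3.3862799e+07)
v_esc = 4852.0159 m/s = 4.8520 km/s

4.8520 km/s


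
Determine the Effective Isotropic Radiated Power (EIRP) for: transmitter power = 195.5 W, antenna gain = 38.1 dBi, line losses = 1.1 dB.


Pt = 195.5 W = 22.9115 dBW
EIRP = Pt_dBW + Gt - losses = 22.9115 + 38.1 - 1.1 = 59.9115 dBW

59.9115 dBW


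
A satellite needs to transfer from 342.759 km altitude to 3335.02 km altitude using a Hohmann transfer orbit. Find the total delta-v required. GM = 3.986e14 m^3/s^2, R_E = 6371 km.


r1 = 6713.7590 km = 6.713759e+06 m
r2 = 9706.0200 km = 9.70602e+06 m
dv1 = sqrt(mu/r1)*(sqrt(2*r2/(r1+r2)) - 1) = 672.7160 m/s
dv2 = sqrt(mu/r2)*(1 - sqrt(2*r1/(r1+r2))) = 613.2592 m/s
total dv = |dv1| + |dv2| = 672.7160 + 613.2592 = 1285.9751 m/s = 1.2860 km/s

1.2860 km/s


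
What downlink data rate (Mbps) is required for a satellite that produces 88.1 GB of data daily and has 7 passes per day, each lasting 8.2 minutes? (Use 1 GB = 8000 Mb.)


total contact time = 7 * 8.2 * 60 = 3444.0000 s
data = 88.1 GB = 704800.0000 Mb
rate = 704800.0000 / 3444.0000 = 204.6458 Mbps

204.6458 Mbps


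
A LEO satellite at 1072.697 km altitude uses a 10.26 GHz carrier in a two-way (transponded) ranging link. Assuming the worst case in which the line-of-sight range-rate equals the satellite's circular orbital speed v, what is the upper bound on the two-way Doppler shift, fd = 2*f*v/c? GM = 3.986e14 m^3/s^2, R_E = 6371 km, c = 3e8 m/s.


r = 7.443697e+06 m
v = sqrt(mu/r) = 7317.6950 m/s (worst-case radial velocity)
f = 10.26 GHz = 1.026e+10 Hz
fd = 2*f*v/c = 2*1.026e+10*7317.6950/3.0e+08
fd = 500530.3376 Hz

500530.3376 Hz


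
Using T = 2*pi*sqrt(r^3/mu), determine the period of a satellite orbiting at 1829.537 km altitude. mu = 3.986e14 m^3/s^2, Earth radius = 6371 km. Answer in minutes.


r = 8200.5370 km = 8.200537e+06 m
T = 2*pi*sqrt(r^3/mu) = 2*pi*sqrt(5.5147633e+20 / 3.986e14)
T = 7390.5143 s = 123.1752 min

123.1752 minutes


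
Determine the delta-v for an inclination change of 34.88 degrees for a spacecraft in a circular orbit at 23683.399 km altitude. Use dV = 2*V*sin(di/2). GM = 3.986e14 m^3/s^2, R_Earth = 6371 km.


r = 30054.3990 km = 3.0054399e+07 m
V = sqrt(mu/r) = 3641.7877 m/s
di = 34.88 deg = 0.6087708 rad
dV = 2*V*sin(di/2) = 2*3641.7877*sin(0.3043854)
dV = 2182.9378 m/s = 2.1829 km/s

2.1829 km/s


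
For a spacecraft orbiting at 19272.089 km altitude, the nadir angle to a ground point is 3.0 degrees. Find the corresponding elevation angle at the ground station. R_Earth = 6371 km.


r = R_E + alt = 25643.0890 km
Law of sines in the satellite / Earth-center / ground-point triangle:
  sin(nadir)/R_E = sin(90 + el)/r  =>  cos(el) = (r/R_E)*sin(nadir)
cos(el) = (25643.0890 / 6371.0000) * sin(3.0 deg) = 0.2106507
el = arccos(0.2106507) = 77.8395 deg
(Earth-central angle = 90 - nadir - el = 9.1605 deg)

77.8395 degrees


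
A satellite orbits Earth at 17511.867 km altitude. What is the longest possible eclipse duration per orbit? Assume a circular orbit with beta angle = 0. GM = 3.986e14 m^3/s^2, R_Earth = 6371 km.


r = 23882.8670 km
T = 612.1948 min
Eclipse fraction = arcsin(R_E/r)/pi = arcsin(6371.0000/23882.8670)/pi
= arcsin(0.2667603)/pi = 0.08595319
Eclipse duration = 0.08595319 * 612.1948 = 52.6201 min

52.6201 minutes


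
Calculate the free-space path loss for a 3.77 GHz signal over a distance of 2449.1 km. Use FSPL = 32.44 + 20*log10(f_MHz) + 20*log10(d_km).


f = 3.77 GHz = 3770.0000 MHz
d = 2449.1 km
FSPL = 32.44 + 20*log10(3770.0000) + 20*log10(2449.1)
FSPL = 32.44 + 71.5268 + 67.7801
FSPL = 171.7470 dB

171.7470 dB


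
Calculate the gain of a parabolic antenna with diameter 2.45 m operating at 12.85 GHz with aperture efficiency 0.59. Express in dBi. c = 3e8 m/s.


lambda = c/f = 3e8 / 1.285e+10 = 0.0233463 m
G = eta*(pi*D/lambda)^2 = 0.59*(pi*2.45/0.0233463)^2
G = 64127.9965 (linear)
G = 10*log10(64127.9965) = 48.0705 dBi

48.0705 dBi


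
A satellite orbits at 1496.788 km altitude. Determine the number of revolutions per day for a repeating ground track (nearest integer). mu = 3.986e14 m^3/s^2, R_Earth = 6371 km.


r = 7.867788e+06 m
T = 2*pi*sqrt(r^3/mu) = 6945.2870 s = 115.7548 min
revs/day = 1440 / 115.7548 = 12.4401
Rounded: 12 revolutions per day

12 revolutions per day


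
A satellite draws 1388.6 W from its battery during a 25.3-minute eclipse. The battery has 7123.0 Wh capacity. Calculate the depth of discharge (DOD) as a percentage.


E_used = P * t / 60 = 1388.6 * 25.3 / 60 = 585.5263 Wh
DOD = E_used / E_total * 100 = 585.5263 / 7123.0 * 100
DOD = 8.2202 %

8.2202 %


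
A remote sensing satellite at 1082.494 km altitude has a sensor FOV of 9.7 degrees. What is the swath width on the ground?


FOV = 9.7 deg = 0.1692969 rad
swath = 2 * alt * tan(FOV/2) = 2 * 1082.494 * tan(0.08464847)
swath = 2 * 1082.494 * 0.08485123
swath = 183.7019 km

183.7019 km


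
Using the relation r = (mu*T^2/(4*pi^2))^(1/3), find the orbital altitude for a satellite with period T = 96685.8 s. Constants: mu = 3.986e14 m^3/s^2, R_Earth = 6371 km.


T = 96685.8 s
r = (mu*T^2/(4*pi^2))^(1/3) = (3.986e14 * 96685.8^2 / (4*pi^2))^(1/3)
r = 4.5530349e+07 m = 45530.3493 km
alt = r - R_E = 45530.3493 - 6371 = 39159.3493 km

39159.3493 km


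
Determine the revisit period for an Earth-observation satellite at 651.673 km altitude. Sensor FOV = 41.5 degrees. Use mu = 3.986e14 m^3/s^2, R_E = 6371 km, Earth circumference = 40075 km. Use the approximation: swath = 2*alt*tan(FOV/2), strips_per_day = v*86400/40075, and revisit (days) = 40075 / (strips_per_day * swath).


swath = 2*651.673*tan(0.3621558) = 493.7936 km
v = sqrt(mu/r) = 7533.8579 m/s = 7.5339 km/s
strips/day = v*86400/40075 = 7.5339*86400/40075 = 16.2427
coverage/day = strips * swath = 16.2427 * 493.7936 = 8020.5309 km
revisit = 40075 / 8020.5309 = 4.9966 days

4.9966 days


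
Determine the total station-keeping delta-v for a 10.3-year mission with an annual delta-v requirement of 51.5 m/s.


dV = rate * years = 51.5 * 10.3
dV = 530.4500 m/s

530.4500 m/s


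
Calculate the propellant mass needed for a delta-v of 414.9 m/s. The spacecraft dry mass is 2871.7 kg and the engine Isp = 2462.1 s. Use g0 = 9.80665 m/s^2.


ve = Isp * g0 = 2462.1 * 9.80665 = 24144.952965 m/s
mass ratio = exp(dv/ve) = exp(414.9/24144.952965) = 1.01733220
m_prop = m_dry * (mr - 1) = 2871.7 * (1.01733220 - 1)
m_prop = 49.7729 kg

49.7729 kg
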